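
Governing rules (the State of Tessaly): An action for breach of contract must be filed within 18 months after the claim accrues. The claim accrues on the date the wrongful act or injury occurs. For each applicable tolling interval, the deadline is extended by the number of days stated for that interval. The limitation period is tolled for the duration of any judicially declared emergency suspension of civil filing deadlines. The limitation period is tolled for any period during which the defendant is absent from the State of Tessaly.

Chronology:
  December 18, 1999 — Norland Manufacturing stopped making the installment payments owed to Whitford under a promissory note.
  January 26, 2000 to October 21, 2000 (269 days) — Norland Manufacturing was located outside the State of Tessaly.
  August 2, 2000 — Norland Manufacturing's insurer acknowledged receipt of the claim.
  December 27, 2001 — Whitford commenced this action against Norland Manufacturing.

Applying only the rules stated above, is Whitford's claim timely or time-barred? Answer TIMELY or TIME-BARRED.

TIMELY

The claim accrued on December 18, 1999, when the wrongful act occurred.
Adding the 18 months base period to December 18, 1999 gives a deadline of June 18, 2001, before any tolling.
The defendant's absence from the jurisdiction from January 26, 2000 to October 21, 2000 tolled the period for 269 days, extending the deadline to March 14, 2002.
The other events in the timeline have no effect on the limitation period under the stated rules.
Whitford filed on December 27, 2001, before the March 14, 2002 deadline, so the action is timely.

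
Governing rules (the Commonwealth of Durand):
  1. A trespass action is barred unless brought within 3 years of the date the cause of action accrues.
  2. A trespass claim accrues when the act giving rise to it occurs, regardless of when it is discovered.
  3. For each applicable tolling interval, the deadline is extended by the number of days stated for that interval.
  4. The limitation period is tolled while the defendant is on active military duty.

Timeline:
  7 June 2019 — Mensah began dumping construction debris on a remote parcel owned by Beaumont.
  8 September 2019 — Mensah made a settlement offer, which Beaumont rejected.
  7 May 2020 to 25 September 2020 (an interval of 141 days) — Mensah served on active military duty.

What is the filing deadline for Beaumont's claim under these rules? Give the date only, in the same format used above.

26 October 2022

The claim accrued on 7 June 2019, when the wrongful act occurred.
The untolled deadline — 3 years after 7 June 2019 — is 7 June 2022.
Because the defendant's active military service ran from 7 May 2020 to 25 September 2020, the deadline is extended by 141 days to 26 October 2022.
Nothing else in the chronology tolls or restarts the period.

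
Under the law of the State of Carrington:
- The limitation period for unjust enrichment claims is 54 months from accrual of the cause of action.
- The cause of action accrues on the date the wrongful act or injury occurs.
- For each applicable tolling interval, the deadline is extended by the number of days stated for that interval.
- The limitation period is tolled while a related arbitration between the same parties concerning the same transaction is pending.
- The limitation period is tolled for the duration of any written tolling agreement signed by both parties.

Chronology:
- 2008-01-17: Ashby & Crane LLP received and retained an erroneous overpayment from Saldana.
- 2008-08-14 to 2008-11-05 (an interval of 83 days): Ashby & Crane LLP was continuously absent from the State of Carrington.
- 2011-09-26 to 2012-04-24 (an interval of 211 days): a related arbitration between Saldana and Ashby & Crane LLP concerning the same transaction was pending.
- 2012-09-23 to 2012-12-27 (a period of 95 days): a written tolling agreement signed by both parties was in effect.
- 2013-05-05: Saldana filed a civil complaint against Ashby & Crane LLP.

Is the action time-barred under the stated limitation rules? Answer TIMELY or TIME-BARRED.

The claim accrued on 2008-01-17, when the wrongful act occurred.
The untolled deadline — 54 months after 2008-01-17 — is 2012-07-17.
Because the pending related arbitration ran from 2011-09-26 to 2012-04-24, the deadline is extended by 211 days to 2013-02-13.
Because the written tolling agreement ran from 2012-09-23 to 2012-12-27, the deadline is extended by 95 days to 2013-05-19.
No stated provision tolls the period for the defendant's absence, so the interval from 2008-08-14 to 2008-11-05 has no effect on the deadline.
The 2013-05-05 filing precedes the 2013-05-19 deadline; the claim is timely.

TIMELY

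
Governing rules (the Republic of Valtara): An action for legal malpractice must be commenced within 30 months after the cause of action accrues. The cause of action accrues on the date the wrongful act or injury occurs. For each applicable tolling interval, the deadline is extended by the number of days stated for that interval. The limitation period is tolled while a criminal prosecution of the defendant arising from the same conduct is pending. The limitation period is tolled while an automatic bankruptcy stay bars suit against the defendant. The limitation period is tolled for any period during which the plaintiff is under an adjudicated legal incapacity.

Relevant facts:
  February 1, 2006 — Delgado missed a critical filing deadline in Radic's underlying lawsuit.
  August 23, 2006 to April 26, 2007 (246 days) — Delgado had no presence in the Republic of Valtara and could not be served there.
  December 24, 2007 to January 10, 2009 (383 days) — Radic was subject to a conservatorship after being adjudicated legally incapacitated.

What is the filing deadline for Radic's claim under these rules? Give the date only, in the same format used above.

The limitation period began to run on February 1, 2006.
Adding the 30 months base period to February 1, 2006 gives a deadline of August 1, 2008, before any tolling.
The period was tolled for 383 days by the plaintiff's legal incapacity (December 24, 2007 to January 10, 2009), pushing the deadline to August 19, 2009.
No stated provision tolls the period for the defendant's absence, so the interval from August 23, 2006 to April 26, 2007 has no effect on the deadline.

August 19, 2009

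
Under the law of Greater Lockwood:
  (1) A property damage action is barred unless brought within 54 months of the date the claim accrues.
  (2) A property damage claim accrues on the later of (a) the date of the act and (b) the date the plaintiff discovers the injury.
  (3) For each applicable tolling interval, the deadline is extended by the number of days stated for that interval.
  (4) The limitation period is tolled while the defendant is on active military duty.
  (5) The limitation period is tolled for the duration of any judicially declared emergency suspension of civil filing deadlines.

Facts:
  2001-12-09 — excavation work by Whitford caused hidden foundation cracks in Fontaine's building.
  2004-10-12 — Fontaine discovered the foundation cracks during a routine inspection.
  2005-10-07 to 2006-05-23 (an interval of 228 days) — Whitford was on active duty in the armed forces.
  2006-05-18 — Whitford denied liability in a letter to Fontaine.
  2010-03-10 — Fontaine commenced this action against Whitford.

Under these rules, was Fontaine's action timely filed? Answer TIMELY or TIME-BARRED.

The claim accrued on 2004-10-12 — the later of the 2001-12-09 act and the 2004-10-12 discovery.
Adding the 54 months base period to 2004-10-12 gives a deadline of 2009-04-12, before any tolling.
Because the defendant's active military service ran from 2005-10-07 to 2006-05-23, the deadline is extended by 228 days to 2009-11-26.
None of the other events listed affects the running of the period under the stated rules.
Fontaine filed on 2010-03-10, after the 2009-11-26 deadline, so the action is time-barred.

TIME-BARRED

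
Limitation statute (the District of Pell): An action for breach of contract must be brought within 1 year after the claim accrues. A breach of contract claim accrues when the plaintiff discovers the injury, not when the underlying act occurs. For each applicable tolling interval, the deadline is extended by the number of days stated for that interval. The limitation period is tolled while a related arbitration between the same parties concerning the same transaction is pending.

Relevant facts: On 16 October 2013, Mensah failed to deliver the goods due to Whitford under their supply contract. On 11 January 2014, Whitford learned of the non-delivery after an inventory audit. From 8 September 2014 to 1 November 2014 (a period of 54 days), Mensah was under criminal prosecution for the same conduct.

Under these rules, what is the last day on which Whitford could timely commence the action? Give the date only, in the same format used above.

11 January 2015

Under the discovery rule, the claim accrued on 11 January 2014, when Whitford discovered the injury — not on the 16 October 2013 date of the underlying act.
Adding the 1 year base period to 11 January 2014 gives a deadline of 11 January 2015, before any tolling.
No stated provision tolls the period for a criminal prosecution, so the interval from 8 September 2014 to 1 November 2014 has no effect on the deadline.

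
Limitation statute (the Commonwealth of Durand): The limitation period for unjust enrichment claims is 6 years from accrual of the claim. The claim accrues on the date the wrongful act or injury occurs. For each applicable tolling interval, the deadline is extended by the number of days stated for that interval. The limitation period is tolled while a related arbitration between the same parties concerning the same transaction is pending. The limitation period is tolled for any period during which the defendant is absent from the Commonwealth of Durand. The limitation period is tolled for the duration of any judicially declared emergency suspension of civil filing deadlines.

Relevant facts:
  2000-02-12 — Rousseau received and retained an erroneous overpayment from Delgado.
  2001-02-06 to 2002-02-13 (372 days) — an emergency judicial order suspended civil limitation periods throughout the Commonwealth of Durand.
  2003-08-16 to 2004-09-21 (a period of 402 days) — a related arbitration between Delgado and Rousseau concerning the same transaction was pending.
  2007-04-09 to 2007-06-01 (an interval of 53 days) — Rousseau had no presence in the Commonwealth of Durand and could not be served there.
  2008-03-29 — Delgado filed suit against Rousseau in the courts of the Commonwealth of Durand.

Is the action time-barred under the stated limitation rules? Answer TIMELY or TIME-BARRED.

The claim accrued on 2000-02-12, the date of the act.
6 years from 2000-02-12 is 2006-02-12.
The emergency suspension of filing deadlines from 2001-02-06 to 2002-02-13 tolled the period for 372 days, extending the deadline to 2007-02-19.
The pending related arbitration from 2003-08-16 to 2004-09-21 tolled the period for 402 days, extending the deadline to 2008-03-27.
Because the defendant's absence from the jurisdiction ran from 2007-04-09 to 2007-06-01, the deadline is extended by 53 days to 2008-05-19.
The 2008-03-29 filing precedes the 2008-05-19 deadline; the claim is timely.

TIMELY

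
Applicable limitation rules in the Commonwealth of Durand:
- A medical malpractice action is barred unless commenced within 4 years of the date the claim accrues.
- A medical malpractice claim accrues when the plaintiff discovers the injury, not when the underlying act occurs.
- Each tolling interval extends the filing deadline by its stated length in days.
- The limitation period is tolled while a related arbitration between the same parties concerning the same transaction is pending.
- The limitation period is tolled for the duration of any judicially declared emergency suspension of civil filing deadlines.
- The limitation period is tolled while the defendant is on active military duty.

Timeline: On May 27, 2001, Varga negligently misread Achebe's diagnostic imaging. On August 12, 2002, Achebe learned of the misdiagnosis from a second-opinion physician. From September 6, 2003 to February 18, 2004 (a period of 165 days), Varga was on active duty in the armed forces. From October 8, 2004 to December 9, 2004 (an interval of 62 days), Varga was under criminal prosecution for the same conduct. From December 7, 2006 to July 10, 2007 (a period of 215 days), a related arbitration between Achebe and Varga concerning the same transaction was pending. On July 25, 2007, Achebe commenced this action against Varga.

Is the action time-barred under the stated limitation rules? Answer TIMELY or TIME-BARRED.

Accrual is tied to discovery, so the period began on August 12, 2002 rather than on May 27, 2001 when the act occurred.
4 years from August 12, 2002 is August 12, 2006.
The period was tolled for 165 days by the defendant's active military service (September 6, 2003 to February 18, 2004), pushing the deadline to January 24, 2007.
The pending related arbitration from December 7, 2006 to July 10, 2007 tolled the period for 215 days, extending the deadline to August 27, 2007.
No stated provision tolls the period for a criminal prosecution, so the interval from October 8, 2004 to December 9, 2004 has no effect on the deadline.
Filing on July 25, 2007 beat the August 27, 2007 deadline — the action is timely.

TIMELY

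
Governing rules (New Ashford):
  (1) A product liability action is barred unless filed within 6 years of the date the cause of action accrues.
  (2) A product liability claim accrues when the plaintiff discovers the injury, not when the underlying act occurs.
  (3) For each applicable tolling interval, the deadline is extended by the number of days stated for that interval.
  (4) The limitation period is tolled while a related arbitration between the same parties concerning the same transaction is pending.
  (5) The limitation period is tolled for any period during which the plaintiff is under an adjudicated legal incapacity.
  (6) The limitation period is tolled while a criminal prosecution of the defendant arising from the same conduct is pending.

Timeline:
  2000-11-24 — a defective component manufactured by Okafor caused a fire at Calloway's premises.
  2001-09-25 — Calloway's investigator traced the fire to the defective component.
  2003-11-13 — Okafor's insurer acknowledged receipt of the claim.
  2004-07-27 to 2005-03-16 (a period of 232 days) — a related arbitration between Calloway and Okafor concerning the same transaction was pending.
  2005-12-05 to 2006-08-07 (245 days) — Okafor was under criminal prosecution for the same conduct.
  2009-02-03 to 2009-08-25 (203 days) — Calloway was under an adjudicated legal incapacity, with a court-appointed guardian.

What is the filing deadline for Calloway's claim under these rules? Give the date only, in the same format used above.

2009-01-14

Under the discovery rule, the claim accrued on 2001-09-25, when Calloway discovered the injury — not on the 2000-11-24 date of the underlying act.
6 years from 2001-09-25 is 2007-09-25.
Because the pending related arbitration ran from 2004-07-27 to 2005-03-16, the deadline is extended by 232 days to 2008-05-14.
The pending criminal prosecution from 2005-12-05 to 2006-08-07 tolled the period for 245 days, extending the deadline to 2009-01-14.
The plaintiff's legal incapacity starting 2009-02-03 came too late — the period had run on 2009-01-14 — and so does not extend the deadline.
The other events in the timeline have no effect on the limitation period under the stated rules.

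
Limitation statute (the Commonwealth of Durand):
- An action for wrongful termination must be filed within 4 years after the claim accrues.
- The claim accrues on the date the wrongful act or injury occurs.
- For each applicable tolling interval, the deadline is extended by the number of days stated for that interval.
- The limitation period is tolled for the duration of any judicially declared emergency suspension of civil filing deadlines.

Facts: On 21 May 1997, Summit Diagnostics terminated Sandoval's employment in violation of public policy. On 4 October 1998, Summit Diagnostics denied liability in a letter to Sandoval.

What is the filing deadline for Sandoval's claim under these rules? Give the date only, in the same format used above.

21 May 2001

The limitation period began to run on 21 May 1997.
The untolled deadline — 4 years after 21 May 1997 — is 21 May 2001.
Nothing else in the chronology tolls or restarts the period.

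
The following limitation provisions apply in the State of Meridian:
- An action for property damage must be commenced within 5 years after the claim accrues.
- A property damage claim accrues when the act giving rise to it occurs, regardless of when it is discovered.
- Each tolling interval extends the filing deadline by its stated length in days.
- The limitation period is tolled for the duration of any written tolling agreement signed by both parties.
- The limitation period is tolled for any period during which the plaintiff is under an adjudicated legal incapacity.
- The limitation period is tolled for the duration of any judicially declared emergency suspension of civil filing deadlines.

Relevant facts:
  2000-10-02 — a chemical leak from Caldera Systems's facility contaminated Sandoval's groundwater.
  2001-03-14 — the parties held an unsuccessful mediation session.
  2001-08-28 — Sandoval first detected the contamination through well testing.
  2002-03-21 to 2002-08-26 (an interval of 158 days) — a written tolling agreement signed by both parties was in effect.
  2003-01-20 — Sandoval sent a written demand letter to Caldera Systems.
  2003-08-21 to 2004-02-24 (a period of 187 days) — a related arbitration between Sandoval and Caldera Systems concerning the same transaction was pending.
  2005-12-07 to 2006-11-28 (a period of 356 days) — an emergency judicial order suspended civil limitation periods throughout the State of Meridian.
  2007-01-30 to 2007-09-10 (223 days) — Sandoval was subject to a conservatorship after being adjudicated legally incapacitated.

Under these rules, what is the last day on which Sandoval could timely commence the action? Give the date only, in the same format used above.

2007-10-09

Because the rule ties accrual to occurrence, the claim accrued on 2000-10-02, not on the 2001-08-28 discovery date.
5 years from 2000-10-02 is 2005-10-02.
The period was tolled for 158 days by the written tolling agreement (2002-03-21 to 2002-08-26), pushing the deadline to 2006-03-09.
Because the emergency suspension of filing deadlines ran from 2005-12-07 to 2006-11-28, the deadline is extended by 356 days to 2007-02-28.
The period was tolled for 223 days by the plaintiff's legal incapacity (2007-01-30 to 2007-09-10), pushing the deadline to 2007-10-09.
The pending related arbitration from 2003-08-21 to 2004-02-24 does not toll the period, because no stated rule makes a pending arbitration a tolling event.
The other events in the timeline have no effect on the limitation period under the stated rules.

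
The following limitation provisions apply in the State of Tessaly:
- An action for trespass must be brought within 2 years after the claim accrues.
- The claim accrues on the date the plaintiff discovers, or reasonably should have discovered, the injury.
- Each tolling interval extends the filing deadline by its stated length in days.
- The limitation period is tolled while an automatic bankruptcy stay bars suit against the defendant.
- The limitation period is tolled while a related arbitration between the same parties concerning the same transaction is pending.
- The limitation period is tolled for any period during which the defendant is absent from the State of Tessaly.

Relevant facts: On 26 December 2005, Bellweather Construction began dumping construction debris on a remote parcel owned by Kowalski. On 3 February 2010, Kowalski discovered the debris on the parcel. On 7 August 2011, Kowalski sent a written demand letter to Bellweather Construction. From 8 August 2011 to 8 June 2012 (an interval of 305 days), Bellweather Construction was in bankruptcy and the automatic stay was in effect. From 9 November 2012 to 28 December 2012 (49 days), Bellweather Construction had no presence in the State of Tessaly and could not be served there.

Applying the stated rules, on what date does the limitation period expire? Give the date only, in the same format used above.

22 January 2013

Under the discovery rule, the claim accrued on 3 February 2010, when Kowalski discovered the injury — not on the 26 December 2005 date of the underlying act.
Adding the 2 years base period to 3 February 2010 gives a deadline of 3 February 2012, before any tolling.
The automatic bankruptcy stay from 8 August 2011 to 8 June 2012 tolled the period for 305 days, extending the deadline to 4 December 2012.
Because the defendant's absence from the jurisdiction ran from 9 November 2012 to 28 December 2012, the deadline is extended by 49 days to 22 January 2013.
Nothing else in the chronology tolls or restarts the period.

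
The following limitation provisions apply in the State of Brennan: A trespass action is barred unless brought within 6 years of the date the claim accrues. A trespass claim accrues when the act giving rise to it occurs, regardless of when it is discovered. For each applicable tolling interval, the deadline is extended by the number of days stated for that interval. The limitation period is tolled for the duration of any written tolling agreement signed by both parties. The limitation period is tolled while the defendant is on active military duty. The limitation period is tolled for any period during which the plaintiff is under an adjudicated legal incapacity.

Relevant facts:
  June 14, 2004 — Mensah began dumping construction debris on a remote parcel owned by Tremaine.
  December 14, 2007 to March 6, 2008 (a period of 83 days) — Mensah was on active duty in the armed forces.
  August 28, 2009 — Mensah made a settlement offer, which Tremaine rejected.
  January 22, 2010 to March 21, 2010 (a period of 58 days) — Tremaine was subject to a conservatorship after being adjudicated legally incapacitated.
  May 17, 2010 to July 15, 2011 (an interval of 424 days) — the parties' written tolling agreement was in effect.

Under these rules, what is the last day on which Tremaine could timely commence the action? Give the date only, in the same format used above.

The claim accrued on June 14, 2004, the date of the act.
The untolled deadline — 6 years after June 14, 2004 — is June 14, 2010.
The period was tolled for 83 days by the defendant's active military service (December 14, 2007 to March 6, 2008), pushing the deadline to September 5, 2010.
The period was tolled for 58 days by the plaintiff's legal incapacity (January 22, 2010 to March 21, 2010), pushing the deadline to November 2, 2010.
Because the written tolling agreement ran from May 17, 2010 to July 15, 2011, the deadline is extended by 424 days to December 31, 2011.
The other events in the timeline have no effect on the limitation period under the stated rules.

December 31, 2011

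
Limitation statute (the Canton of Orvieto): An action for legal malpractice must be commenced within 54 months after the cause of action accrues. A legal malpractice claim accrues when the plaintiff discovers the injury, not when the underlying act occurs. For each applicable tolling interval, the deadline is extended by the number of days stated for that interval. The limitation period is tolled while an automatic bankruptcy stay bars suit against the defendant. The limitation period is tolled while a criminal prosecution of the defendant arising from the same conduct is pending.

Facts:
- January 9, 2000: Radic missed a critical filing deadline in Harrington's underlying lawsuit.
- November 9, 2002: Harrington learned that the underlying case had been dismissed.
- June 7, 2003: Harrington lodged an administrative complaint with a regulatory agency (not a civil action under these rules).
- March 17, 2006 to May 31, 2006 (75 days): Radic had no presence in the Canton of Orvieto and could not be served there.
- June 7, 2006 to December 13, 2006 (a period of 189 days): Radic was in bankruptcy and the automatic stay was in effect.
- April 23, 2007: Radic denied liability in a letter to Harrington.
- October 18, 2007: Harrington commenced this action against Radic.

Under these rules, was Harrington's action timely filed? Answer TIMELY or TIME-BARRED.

TIMELY

Under the discovery rule, the claim accrued on November 9, 2002, when Harrington discovered the injury — not on the January 9, 2000 date of the underlying act.
54 months from November 9, 2002 is May 9, 2007.
The automatic bankruptcy stay from June 7, 2006 to December 13, 2006 tolled the period for 189 days, extending the deadline to November 14, 2007.
No stated provision tolls the period for the defendant's absence, so the interval from March 17, 2006 to May 31, 2006 has no effect on the deadline.
Nothing else in the chronology tolls or restarts the period.
Harrington filed on October 18, 2007, before the November 14, 2007 deadline, so the action is timely.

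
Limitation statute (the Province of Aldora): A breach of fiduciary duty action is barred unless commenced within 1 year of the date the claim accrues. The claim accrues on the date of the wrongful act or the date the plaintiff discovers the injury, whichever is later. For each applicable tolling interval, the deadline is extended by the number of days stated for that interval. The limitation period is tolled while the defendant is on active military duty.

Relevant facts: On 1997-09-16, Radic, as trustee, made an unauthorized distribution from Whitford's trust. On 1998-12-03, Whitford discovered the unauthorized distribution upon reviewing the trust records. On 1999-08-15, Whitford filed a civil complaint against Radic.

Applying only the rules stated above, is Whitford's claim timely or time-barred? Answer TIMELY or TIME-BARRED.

The claim accrued on 1998-12-03 — the later of the 1997-09-16 act and the 1998-12-03 discovery.
Adding the 1 year base period to 1998-12-03 gives a deadline of 1999-12-03, before any tolling.
Filing on 1999-08-15 beat the 1999-12-03 deadline — the action is timely.

TIMELY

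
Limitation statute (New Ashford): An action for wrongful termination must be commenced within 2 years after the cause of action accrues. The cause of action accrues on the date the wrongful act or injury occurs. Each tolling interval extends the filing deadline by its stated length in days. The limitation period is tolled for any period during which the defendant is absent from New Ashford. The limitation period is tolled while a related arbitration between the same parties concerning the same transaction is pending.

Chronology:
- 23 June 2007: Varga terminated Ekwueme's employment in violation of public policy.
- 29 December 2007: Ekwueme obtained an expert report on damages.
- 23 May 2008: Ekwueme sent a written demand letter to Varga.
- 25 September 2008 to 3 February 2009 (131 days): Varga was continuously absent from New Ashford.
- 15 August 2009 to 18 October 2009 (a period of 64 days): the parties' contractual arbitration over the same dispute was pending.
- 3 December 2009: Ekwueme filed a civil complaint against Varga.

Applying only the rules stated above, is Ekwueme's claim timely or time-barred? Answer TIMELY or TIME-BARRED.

TIMELY

The limitation period began to run on 23 June 2007.
2 years from 23 June 2007 is 23 June 2009.
The period was tolled for 131 days by the defendant's absence from the jurisdiction (25 September 2008 to 3 February 2009), pushing the deadline to 1 November 2009.
The pending related arbitration from 15 August 2009 to 18 October 2009 tolled the period for 64 days, extending the deadline to 4 January 2010.
Nothing else in the chronology tolls or restarts the period.
The 3 December 2009 filing precedes the 4 January 2010 deadline; the claim is timely.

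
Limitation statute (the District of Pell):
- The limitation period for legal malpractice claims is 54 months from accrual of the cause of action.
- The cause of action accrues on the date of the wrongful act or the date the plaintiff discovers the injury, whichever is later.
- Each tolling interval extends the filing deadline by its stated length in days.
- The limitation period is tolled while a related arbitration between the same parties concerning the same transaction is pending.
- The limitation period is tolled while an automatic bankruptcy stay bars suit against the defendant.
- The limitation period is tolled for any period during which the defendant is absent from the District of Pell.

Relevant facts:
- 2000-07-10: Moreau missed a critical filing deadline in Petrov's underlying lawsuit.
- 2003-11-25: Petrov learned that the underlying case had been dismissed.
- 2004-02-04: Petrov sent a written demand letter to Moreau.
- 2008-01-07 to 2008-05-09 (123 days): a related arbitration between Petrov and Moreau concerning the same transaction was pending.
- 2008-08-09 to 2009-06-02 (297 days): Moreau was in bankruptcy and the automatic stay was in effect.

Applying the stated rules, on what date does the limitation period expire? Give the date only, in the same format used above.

The claim accrued on 2003-11-25 — the later of the 2000-07-10 act and the 2003-11-25 discovery.
Adding the 54 months base period to 2003-11-25 gives a deadline of 2008-05-25, before any tolling.
Because the pending related arbitration ran from 2008-01-07 to 2008-05-09, the deadline is extended by 123 days to 2008-09-25.
The automatic bankruptcy stay from 2008-08-09 to 2009-06-02 tolled the period for 297 days, extending the deadline to 2009-07-19.
The other events in the timeline have no effect on the limitation period under the stated rules.

2009-07-19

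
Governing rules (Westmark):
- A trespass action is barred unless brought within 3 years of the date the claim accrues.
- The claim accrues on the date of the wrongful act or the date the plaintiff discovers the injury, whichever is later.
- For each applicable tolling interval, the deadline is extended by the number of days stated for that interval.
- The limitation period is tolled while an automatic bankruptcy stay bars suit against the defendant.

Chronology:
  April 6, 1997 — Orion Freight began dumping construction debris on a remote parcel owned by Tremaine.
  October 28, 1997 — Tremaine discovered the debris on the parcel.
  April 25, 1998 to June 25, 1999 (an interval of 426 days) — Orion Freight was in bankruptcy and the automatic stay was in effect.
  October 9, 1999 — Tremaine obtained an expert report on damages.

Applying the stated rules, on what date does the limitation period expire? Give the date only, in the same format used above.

December 28, 2001

Because discovery on October 28, 1997 post-dates the April 6, 1997 act, accrual under the later-of rule falls on October 28, 1997.
Adding the 3 years base period to October 28, 1997 gives a deadline of October 28, 2000, before any tolling.
The automatic bankruptcy stay from April 25, 1998 to June 25, 1999 tolled the period for 426 days, extending the deadline to December 28, 2001.
None of the other events listed affects the running of the period under the stated rules.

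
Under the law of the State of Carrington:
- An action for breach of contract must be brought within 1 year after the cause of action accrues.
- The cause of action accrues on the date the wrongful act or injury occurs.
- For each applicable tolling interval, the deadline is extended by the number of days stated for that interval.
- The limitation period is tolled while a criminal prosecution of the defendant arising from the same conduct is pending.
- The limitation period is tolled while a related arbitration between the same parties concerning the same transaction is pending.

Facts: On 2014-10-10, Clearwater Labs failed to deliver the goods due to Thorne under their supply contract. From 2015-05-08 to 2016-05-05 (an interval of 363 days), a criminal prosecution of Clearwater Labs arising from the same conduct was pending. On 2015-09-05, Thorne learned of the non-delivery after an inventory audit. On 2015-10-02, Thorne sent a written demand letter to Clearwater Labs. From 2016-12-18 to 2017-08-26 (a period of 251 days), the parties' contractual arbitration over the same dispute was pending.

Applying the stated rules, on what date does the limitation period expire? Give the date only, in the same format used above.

The claim accrued on 2014-10-10, when the wrongful act occurred; under the stated occurrence rule the 2015-09-05 discovery does not delay accrual.
1 year from 2014-10-10 is 2015-10-10.
The period was tolled for 363 days by the pending criminal prosecution (2015-05-08 to 2016-05-05), pushing the deadline to 2016-10-07.
By the time the pending related arbitration began on 2016-12-18, the limitation period had already expired on 2016-10-07; that interval cannot revive it.
The other events in the timeline have no effect on the limitation period under the stated rules.

2016-10-07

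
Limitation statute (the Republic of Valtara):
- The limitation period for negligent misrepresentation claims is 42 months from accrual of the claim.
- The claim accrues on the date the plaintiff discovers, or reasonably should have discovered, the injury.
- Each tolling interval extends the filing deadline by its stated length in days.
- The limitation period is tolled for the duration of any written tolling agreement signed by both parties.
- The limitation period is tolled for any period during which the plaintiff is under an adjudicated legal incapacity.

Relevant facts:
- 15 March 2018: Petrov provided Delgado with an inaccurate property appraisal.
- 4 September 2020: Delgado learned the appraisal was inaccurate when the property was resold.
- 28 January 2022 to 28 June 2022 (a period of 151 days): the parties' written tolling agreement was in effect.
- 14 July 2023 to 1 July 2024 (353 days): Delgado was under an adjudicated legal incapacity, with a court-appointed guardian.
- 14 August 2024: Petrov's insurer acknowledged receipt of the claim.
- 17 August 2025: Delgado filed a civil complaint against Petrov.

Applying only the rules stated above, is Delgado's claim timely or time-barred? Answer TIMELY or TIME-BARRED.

TIME-BARRED

The claim did not accrue until Delgado discovered the injury on 4 September 2020; the 15 March 2018 act date does not start the clock under the stated rule.
Adding the 42 months base period to 4 September 2020 gives a deadline of 4 March 2024, before any tolling.
The written tolling agreement from 28 January 2022 to 28 June 2022 tolled the period for 151 days, extending the deadline to 2 August 2024.
The plaintiff's legal incapacity from 14 July 2023 to 1 July 2024 tolled the period for 353 days, extending the deadline to 21 July 2025.
Nothing else in the chronology tolls or restarts the period.
Delgado filed on 17 August 2025, after the 21 July 2025 deadline, so the action is time-barred.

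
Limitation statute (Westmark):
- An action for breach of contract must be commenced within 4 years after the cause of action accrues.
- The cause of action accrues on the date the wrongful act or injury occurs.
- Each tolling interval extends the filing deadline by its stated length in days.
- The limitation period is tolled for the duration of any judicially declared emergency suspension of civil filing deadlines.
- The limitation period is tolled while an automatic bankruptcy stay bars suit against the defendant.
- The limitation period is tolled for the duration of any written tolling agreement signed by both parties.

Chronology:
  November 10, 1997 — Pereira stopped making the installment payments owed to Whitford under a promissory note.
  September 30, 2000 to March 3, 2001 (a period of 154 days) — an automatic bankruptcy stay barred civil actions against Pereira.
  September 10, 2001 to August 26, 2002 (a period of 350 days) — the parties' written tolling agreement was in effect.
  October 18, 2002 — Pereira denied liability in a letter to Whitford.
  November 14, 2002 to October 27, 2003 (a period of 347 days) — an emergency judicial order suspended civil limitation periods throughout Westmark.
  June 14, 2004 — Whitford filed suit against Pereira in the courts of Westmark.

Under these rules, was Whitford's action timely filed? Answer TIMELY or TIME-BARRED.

The limitation period began to run on November 10, 1997.
Adding the 4 years base period to November 10, 1997 gives a deadline of November 10, 2001, before any tolling.
The period was tolled for 154 days by the automatic bankruptcy stay (September 30, 2000 to March 3, 2001), pushing the deadline to April 13, 2002.
The written tolling agreement from September 10, 2001 to August 26, 2002 tolled the period for 350 days, extending the deadline to March 29, 2003.
Because the emergency suspension of filing deadlines ran from November 14, 2002 to October 27, 2003, the deadline is extended by 347 days to March 10, 2004.
The other events in the timeline have no effect on the limitation period under the stated rules.
The June 14, 2004 filing falls after the March 10, 2004 deadline; the claim is time-barred.

TIME-BARRED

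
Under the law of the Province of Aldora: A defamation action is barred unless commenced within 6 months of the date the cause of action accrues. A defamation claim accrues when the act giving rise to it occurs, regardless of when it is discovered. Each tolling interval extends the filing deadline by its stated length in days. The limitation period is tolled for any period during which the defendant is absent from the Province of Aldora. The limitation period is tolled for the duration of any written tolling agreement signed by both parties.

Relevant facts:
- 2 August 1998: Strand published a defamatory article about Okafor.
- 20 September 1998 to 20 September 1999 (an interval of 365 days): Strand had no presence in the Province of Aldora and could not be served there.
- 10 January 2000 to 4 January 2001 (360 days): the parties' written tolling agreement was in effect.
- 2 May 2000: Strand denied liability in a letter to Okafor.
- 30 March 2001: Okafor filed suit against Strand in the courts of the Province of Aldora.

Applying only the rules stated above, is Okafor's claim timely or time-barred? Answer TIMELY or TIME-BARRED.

The claim accrued on 2 August 1998, when the wrongful act occurred.
Adding the 6 months base period to 2 August 1998 gives a deadline of 2 February 1999, before any tolling.
The period was tolled for 365 days by the defendant's absence from the jurisdiction (20 September 1998 to 20 September 1999), pushing the deadline to 2 February 2000.
The period was tolled for 360 days by the written tolling agreement (10 January 2000 to 4 January 2001), pushing the deadline to 27 January 2001.
None of the other events listed affects the running of the period under the stated rules.
The 30 March 2001 filing falls after the 27 January 2001 deadline; the claim is time-barred.

TIME-BARRED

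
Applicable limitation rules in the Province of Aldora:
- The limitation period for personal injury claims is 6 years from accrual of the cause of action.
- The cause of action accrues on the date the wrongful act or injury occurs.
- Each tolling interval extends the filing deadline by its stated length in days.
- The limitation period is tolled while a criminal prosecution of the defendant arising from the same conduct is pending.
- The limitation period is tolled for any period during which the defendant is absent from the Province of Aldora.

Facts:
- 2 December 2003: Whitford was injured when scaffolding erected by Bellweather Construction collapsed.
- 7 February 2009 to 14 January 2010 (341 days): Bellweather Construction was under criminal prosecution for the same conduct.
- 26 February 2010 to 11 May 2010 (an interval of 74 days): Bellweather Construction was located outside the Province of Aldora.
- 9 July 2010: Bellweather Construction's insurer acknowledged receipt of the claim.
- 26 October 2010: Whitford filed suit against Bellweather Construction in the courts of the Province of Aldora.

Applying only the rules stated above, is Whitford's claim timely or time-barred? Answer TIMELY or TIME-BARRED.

TIMELY

The claim accrued on 2 December 2003, when the wrongful act occurred.
6 years from 2 December 2003 is 2 December 2009.
The pending criminal prosecution from 7 February 2009 to 14 January 2010 tolled the period for 341 days, extending the deadline to 8 November 2010.
The defendant's absence from the jurisdiction from 26 February 2010 to 11 May 2010 tolled the period for 74 days, extending the deadline to 21 January 2011.
Nothing else in the chronology tolls or restarts the period.
The 26 October 2010 filing precedes the 21 January 2011 deadline; the claim is timely.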